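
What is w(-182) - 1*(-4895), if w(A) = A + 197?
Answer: 4910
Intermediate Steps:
w(A) = 197 + A
w(-182) - 1*(-4895) = (197 - 182) - 1*(-4895) = 15 + 4895 = 4910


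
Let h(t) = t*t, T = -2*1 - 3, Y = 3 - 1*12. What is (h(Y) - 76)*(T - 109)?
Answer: -570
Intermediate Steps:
Y = -9 (Y = 3 - 12 = -9)
T = -5 (T = -2 - 3 = -5)
h(t) = t²
(h(Y) - 76)*(T - 109) = ((-9)² - 76)*(-5 - 109) = (81 - 76)*(-114) = 5*(-114) = -570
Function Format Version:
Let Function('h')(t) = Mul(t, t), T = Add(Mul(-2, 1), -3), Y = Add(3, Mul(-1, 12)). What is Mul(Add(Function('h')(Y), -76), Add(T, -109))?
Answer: -570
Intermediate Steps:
Y = -9 (Y = Add(3, -12) = -9)
T = -5 (T = Add(-2, -3) = -5)
Function('h')(t) = Pow(t, 2)
Mul(Add(Function('h')(Y), -76), Add(T, -109)) = Mul(Add(Pow(-9, 2), -76), Add(-5, -109)) = Mul(Add(81, -76), -114) = Mul(5, -114) = -570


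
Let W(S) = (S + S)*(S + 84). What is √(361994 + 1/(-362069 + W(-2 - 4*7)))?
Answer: √48308340199763805/365309 ≈ 601.66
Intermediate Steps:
W(S) = 2*S*(84 + S) (W(S) = (2*S)*(84 + S) = 2*S*(84 + S))
√(361994 + 1/(-362069 + W(-2 - 4*7))) = √(361994 + 1/(-362069 + 2*(-2 - 4*7)*(84 + (-2 - 4*7)))) = √(361994 + 1/(-362069 + 2*(-2 - 28)*(84 + (-2 - 28)))) = √(361994 + 1/(-362069 + 2*(-30)*(84 - 30))) = √(361994 + 1/(-362069 + 2*(-30)*54)) = √(361994 + 1/(-362069 - 3240)) = √(361994 + 1/(-365309)) = √(361994 - 1/365309) = √(132239666145/365309) = √48308340199763805/365309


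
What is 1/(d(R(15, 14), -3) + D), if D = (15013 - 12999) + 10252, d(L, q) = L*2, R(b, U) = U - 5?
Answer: 1/12284 ≈ 8.1407e-5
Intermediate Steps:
R(b, U) = -5 + U
d(L, q) = 2*L
D = 12266 (D = 2014 + 10252 = 12266)
1/(d(R(15, 14), -3) + D) = 1/(2*(-5 + 14) + 12266) = 1/(2*9 + 12266) = 1/(18 + 12266) = 1/12284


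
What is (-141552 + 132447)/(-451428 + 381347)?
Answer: 9105/70081 ≈ 0.12992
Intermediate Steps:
(-141552 + 132447)/(-451428 + 381347) = -9105/(-70081) = -9105*(-1/70081) = 9105/70081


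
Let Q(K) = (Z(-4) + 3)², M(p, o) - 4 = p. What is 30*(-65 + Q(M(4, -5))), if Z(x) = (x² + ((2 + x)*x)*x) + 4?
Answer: 480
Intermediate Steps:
M(p, o) = 4 + p
Z(x) = 4 + x² + x²*(2 + x) (Z(x) = (x² + (x*(2 + x))*x) + 4 = (x² + x²*(2 + x)) + 4 = 4 + x² + x²*(2 + x))
Q(K) = 81 (Q(K) = ((4 + (-4)³ + 3*(-4)²) + 3)² = ((4 - 64 + 3*16) + 3)² = ((4 - 64 + 48) + 3)² = (-12 + 3)² = (-9)² = 81)
30*(-65 + Q(M(4, -5))) = 30*(-65 + 81) = 30*16 = 480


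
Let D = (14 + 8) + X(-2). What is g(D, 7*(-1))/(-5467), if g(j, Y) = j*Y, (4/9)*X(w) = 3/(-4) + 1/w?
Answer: 307/12496 ≈ 0.024568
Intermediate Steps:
X(w) = -27/16 + 9/(4*w) (X(w) = 9*(3/(-4) + 1/w)/4 = 9*(3*(-¼) + 1/w)/4 = 9*(-¾ + 1/w)/4 = -27/16 + 9/(4*w))
D = 307/16 (D = (14 + 8) + (9/16)*(4 - 3*(-2))/(-2) = 22 + (9/16)*(-½)*(4 + 6) = 22 + (9/16)*(-½)*10 = 22 - 45/16 = 307/16 ≈ 19.188)
g(j, Y) = Y*j
g(D, 7*(-1))/(-5467) = ((7*(-1))*(307/16))/(-5467) = -7*307/16*(-1/5467) = -2149/16*(-1/5467) = 307/12496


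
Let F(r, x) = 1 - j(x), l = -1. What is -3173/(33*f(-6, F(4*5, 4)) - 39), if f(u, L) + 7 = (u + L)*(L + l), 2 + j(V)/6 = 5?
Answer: -3173/13392 ≈ -0.23693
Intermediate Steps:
j(V) = 18 (j(V) = -12 + 6*5 = -12 + 30 = 18)
F(r, x) = -17 (F(r, x) = 1 - 1*18 = 1 - 18 = -17)
f(u, L) = -7 + (-1 + L)*(L + u) (f(u, L) = -7 + (u + L)*(L - 1) = -7 + (L + u)*(-1 + L) = -7 + (-1 + L)*(L + u))
-3173/(33*f(-6, F(4*5, 4)) - 39) = -3173/(33*(-7 + (-17)**2 - 1*(-17) - 1*(-6) - 17*(-6)) - 39) = -3173/(33*(-7 + 289 + 17 + 6 + 102) - 39) = -3173/(33*407 - 39) = -3173/(13431 - 39) = -3173/13392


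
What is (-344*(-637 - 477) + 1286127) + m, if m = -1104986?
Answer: 564357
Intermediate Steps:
(-344*(-637 - 477) + 1286127) + m = (-344*(-637 - 477) + 1286127) - 1104986 = (-344*(-1114) + 1286127) - 1104986 = (383216 + 1286127) - 1104986 = 1669343 - 1104986 = 564357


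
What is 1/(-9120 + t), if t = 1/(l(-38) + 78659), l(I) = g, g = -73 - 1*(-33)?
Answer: -78619/717005279 ≈ -0.00010965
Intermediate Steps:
g = -40 (g = -73 + 33 = -40)
l(I) = -40
t = 1/78619 (t = 1/(-40 + 78659) = 1/78619 ≈ 1.2720e-5)
1/(-9120 + t) = 1/(-9120 + 1/78619) = 1/(-717005279/78619) = -78619/717005279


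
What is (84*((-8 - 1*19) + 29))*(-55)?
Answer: -9240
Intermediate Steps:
(84*((-8 - 1*19) + 29))*(-55) = (84*((-8 - 19) + 29))*(-55) = (84*(-27 + 29))*(-55) = (84*2)*(-55) = 168*(-55) = -9240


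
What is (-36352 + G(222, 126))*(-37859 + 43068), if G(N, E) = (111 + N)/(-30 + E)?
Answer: -6058863977/32 ≈ -1.8934e+8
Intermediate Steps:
G(N, E) = (111 + N)/(-30 + E)
(-36352 + G(222, 126))*(-37859 + 43068) = (-36352 + (111 + 222)/(-30 + 126))*(-37859 + 43068) = (-36352 + 333/96)*5209 = (-36352 + (1/96)*333)*5209 = (-36352 + 111/32)*5209 = -1163153/32*5209 = -6058863977/32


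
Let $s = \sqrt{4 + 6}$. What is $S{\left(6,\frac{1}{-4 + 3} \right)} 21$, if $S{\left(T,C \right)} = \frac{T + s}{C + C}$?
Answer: $-63 - \frac{21 \sqrt{10}}{2} \approx -96.204$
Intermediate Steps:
$s = \sqrt{10} \approx 3.1623$
$S{\left(T,C \right)} = \frac{T + \sqrt{10}}{2 C}$ ($S{\left(T,C \right)} = \frac{T + \sqrt{10}}{C + C} = \frac{T + \sqrt{10}}{2 C}$)
$S{\left(6,\frac{1}{-4 + 3} \right)} 21 = \frac{6 + \sqrt{10}}{2 \frac{1}{-4 + 3}} \cdot 21 = \frac{6 + \sqrt{10}}{2 \frac{1}{-1}} \cdot 21 = \frac{6 + \sqrt{10}}{2 \left(-1\right)} 21 = \frac{1}{2} \left(-1\right) \left(6 + \sqrt{10}\right) 21 = \left(-3 - \frac{\sqrt{10}}{2}\right) 21 = -63 - \frac{21 \sqrt{10}}{2}$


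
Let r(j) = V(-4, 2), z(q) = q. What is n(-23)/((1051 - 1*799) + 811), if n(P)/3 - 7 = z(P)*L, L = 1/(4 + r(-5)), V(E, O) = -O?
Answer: -27/2126 ≈ -0.012700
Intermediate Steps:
r(j) = -2 (r(j) = -1*2 = -2)
L = ½ (L = 1/(4 - 2) = 1/2 = ½ ≈ 0.50000)
n(P) = 21 + 3*P/2 (n(P) = 21 + 3*(P*(½)) = 21 + 3*(P/2) = 21 + 3*P/2)
n(-23)/((1051 - 1*799) + 811) = (21 + (3/2)*(-23))/((1051 - 1*799) + 811) = (21 - 69/2)/((1051 - 799) + 811) = -27/2/(252 + 811) = -27/2/1063 = (1/1063)*(-27/2) = -27/2126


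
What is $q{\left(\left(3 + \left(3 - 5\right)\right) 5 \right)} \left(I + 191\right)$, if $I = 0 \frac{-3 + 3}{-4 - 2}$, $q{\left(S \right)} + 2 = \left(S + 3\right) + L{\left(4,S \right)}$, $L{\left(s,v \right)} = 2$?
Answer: $1528$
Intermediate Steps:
$q{\left(S \right)} = 3 + S$ ($q{\left(S \right)} = -2 + \left(\left(S + 3\right) + 2\right) = -2 + \left(\left(3 + S\right) + 2\right) = -2 + \left(5 + S\right) = 3 + S$)
$I = 0$ ($I = 0 \frac{0}{-6} = 0 \cdot 0 \left(- \frac{1}{6}\right) = 0 \cdot 0 = 0$)
$q{\left(\left(3 + \left(3 - 5\right)\right) 5 \right)} \left(I + 191\right) = \left(3 + \left(3 + \left(3 - 5\right)\right) 5\right) \left(0 + 191\right) = \left(3 + \left(3 + \left(3 - 5\right)\right) 5\right) 191 = \left(3 + \left(3 - 2\right) 5\right) 191 = \left(3 + 1 \cdot 5\right) 191 = \left(3 + 5\right) 191 = 8 \cdot 191 = 1528$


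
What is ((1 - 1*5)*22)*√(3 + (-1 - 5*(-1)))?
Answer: -88*√7 ≈ -232.83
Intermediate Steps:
((1 - 1*5)*22)*√(3 + (-1 - 5*(-1))) = ((1 - 5)*22)*√(3 + (-1 + 5)) = (-4*22)*√(3 + 4) = -88*√7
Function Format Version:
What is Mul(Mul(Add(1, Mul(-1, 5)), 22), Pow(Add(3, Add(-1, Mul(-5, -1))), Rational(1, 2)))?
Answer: Mul(-88, Pow(7, Rational(1, 2))) ≈ -232.83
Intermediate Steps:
Mul(Mul(Add(1, Mul(-1, 5)), 22), Pow(Add(3, Add(-1, Mul(-5, -1))), Rational(1, 2))) = Mul(Mul(Add(1, -5), 22), Pow(Add(3, Add(-1, 5)), Rational(1, 2))) = Mul(Mul(-4, 22), Pow(Add(3, 4), Rational(1, 2))) = Mul(-88, Pow(7, Rational(1, 2)))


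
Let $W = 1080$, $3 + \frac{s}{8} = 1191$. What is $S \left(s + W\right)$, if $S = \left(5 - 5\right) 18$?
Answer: $0$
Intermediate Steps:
$s = 9504$ ($s = -24 + 8 \cdot 1191 = -24 + 9528 = 9504$)
$S = 0$ ($S = 0 \cdot 18 = 0$)
$S \left(s + W\right) = 0 \left(9504 + 1080\right) = 0 \cdot 10584 = 0$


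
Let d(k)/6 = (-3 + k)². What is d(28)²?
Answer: 14062500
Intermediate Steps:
d(k) = 6*(-3 + k)²
d(28)² = (6*(-3 + 28)²)² = (6*25²)² = (6*625)² = 3750² = 14062500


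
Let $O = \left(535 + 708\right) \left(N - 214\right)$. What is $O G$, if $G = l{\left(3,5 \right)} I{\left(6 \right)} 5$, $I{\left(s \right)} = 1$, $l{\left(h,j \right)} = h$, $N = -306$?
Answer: $-9695400$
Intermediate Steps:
$O = -646360$ ($O = \left(535 + 708\right) \left(-306 - 214\right) = 1243 \left(-520\right) = -646360$)
$G = 15$ ($G = 3 \cdot 1 \cdot 5 = 3 \cdot 5 = 15$)
$O G = \left(-646360\right) 15 = -9695400$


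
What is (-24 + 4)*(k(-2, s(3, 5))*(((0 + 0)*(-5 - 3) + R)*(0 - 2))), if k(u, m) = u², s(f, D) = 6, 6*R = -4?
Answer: -320/3 ≈ -106.67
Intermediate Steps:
R = -⅔ (R = (⅙)*(-4) = -⅔ ≈ -0.66667)
(-24 + 4)*(k(-2, s(3, 5))*(((0 + 0)*(-5 - 3) + R)*(0 - 2))) = (-24 + 4)*((-2)²*(((0 + 0)*(-5 - 3) - ⅔)*(0 - 2))) = -80*(0*(-8) - ⅔)*(-2) = -80*(0 - ⅔)*(-2) = -80*(-⅔*(-2)) = -80*4/3 = -20*16/3 = -320/3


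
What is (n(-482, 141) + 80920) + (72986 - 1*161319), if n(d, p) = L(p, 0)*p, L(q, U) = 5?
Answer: -6708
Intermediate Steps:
n(d, p) = 5*p
(n(-482, 141) + 80920) + (72986 - 1*161319) = (5*141 + 80920) + (72986 - 1*161319) = (705 + 80920) + (72986 - 161319) = 81625 - 88333 = -6708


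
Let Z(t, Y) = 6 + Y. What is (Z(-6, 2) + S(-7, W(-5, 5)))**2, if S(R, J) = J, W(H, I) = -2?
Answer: 36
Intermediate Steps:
(Z(-6, 2) + S(-7, W(-5, 5)))**2 = ((6 + 2) - 2)**2 = (8 - 2)**2 = 6**2 = 36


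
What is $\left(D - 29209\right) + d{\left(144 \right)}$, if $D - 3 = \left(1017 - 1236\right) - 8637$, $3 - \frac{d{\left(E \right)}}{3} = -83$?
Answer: $-37804$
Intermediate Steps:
$d{\left(E \right)} = 258$ ($d{\left(E \right)} = 9 - -249 = 9 + 249 = 258$)
$D = -8853$ ($D = 3 + \left(\left(1017 - 1236\right) - 8637\right) = 3 - 8856 = -8853$)
$\left(D - 29209\right) + d{\left(144 \right)} = \left(-8853 - 29209\right) + 258 = -38062 + 258 = -37804$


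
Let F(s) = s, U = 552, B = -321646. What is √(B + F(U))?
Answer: I*√321094 ≈ 566.65*I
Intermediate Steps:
√(B + F(U)) = √(-321646 + 552) = √(-321094) = I*√321094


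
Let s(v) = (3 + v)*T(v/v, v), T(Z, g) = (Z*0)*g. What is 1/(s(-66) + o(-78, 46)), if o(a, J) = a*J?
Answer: -1/3588 ≈ -0.00027871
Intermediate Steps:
o(a, J) = J*a
T(Z, g) = 0 (T(Z, g) = 0*g = 0)
s(v) = 0 (s(v) = (3 + v)*0 = 0)
1/(s(-66) + o(-78, 46)) = 1/(0 + 46*(-78)) = 1/(0 - 3588) = 1/(-3588) = -1/3588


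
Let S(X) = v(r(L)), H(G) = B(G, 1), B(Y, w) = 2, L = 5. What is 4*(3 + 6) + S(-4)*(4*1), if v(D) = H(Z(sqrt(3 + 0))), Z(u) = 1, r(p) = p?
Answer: 44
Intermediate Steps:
H(G) = 2
v(D) = 2
S(X) = 2
4*(3 + 6) + S(-4)*(4*1) = 4*(3 + 6) + 2*(4*1) = 4*9 + 2*4 = 36 + 8 = 44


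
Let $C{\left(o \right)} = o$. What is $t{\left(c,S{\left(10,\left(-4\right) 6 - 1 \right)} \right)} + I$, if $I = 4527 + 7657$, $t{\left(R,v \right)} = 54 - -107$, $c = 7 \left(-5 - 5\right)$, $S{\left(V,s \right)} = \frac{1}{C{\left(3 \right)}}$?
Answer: $12345$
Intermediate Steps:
$S{\left(V,s \right)} = \frac{1}{3}$
$c = -70$ ($c = 7 \left(-10\right) = -70$)
$t{\left(R,v \right)} = 161$ ($t{\left(R,v \right)} = 54 + 107 = 161$)
$I = 12184$
$t{\left(c,S{\left(10,\left(-4\right) 6 - 1 \right)} \right)} + I = 161 + 12184 = 12345$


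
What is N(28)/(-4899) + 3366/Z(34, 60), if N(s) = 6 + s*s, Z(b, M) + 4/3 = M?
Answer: 2242321/39192 ≈ 57.214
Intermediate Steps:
Z(b, M) = -4/3 + M
N(s) = 6 + s**2
N(28)/(-4899) + 3366/Z(34, 60) = (6 + 28**2)/(-4899) + 3366/(-4/3 + 60) = (6 + 784)*(-1/4899) + 3366/(176/3) = 790*(-1/4899) + 3366*(3/176) = -790/4899 + 459/8 = 2242321/39192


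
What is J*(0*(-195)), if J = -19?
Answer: 0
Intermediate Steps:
J*(0*(-195)) = -0*(-195) = -19*0 = 0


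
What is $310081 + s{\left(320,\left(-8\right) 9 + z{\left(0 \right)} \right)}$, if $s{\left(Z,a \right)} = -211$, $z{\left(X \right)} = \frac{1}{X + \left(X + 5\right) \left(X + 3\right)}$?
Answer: $309870$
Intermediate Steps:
$z{\left(X \right)} = \frac{1}{X + \left(3 + X\right) \left(5 + X\right)}$ ($z{\left(X \right)} = \frac{1}{X + \left(5 + X\right) \left(3 + X\right)} = \frac{1}{X + \left(3 + X\right) \left(5 + X\right)}$)
$310081 + s{\left(320,\left(-8\right) 9 + z{\left(0 \right)} \right)} = 310081 - 211 = 309870$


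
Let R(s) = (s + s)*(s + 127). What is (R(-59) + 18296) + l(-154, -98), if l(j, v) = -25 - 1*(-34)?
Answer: 10281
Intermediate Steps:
l(j, v) = 9 (l(j, v) = -25 + 34 = 9)
R(s) = 2*s*(127 + s) (R(s) = (2*s)*(127 + s) = 2*s*(127 + s))
(R(-59) + 18296) + l(-154, -98) = (2*(-59)*(127 - 59) + 18296) + 9 = (2*(-59)*68 + 18296) + 9 = (-8024 + 18296) + 9 = 10272 + 9 = 10281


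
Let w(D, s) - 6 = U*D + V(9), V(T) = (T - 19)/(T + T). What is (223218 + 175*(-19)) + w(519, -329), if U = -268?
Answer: 727258/9 ≈ 80807.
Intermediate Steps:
V(T) = (-19 + T)/(2*T) (V(T) = (-19 + T)/((2*T)) = (-19 + T)*(1/(2*T)) = (-19 + T)/(2*T))
w(D, s) = 49/9 - 268*D (w(D, s) = 6 + (-268*D + (½)*(-19 + 9)/9) = 6 + (-268*D + (½)*(⅑)*(-10)) = 6 + (-268*D - 5/9) = 6 + (-5/9 - 268*D) = 49/9 - 268*D)
(223218 + 175*(-19)) + w(519, -329) = (223218 + 175*(-19)) + (49/9 - 268*519) = (223218 - 3325) + (49/9 - 139092) = 219893 - 1251779/9 = 727258/9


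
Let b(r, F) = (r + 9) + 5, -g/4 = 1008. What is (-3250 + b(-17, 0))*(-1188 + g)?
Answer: 16980660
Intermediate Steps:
g = -4032 (g = -4*1008 = -4032)
b(r, F) = 14 + r (b(r, F) = (9 + r) + 5 = 14 + r)
(-3250 + b(-17, 0))*(-1188 + g) = (-3250 + (14 - 17))*(-1188 - 4032) = (-3250 - 3)*(-5220) = -3253*(-5220) = 16980660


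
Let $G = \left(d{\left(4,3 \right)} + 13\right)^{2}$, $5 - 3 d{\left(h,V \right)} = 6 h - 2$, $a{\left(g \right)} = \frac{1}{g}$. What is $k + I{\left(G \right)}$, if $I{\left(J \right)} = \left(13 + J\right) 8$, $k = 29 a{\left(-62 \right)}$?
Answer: $\frac{297835}{558} \approx 533.75$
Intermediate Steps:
$k = - \frac{29}{62}$ ($k = \frac{29}{-62} = 29 \left(- \frac{1}{62}\right) = - \frac{29}{62} \approx -0.46774$)
$d{\left(h,V \right)} = \frac{7}{3} - 2 h$ ($d{\left(h,V \right)} = \frac{5}{3} - \frac{6 h - 2}{3} = \frac{5}{3} - \frac{-2 + 6 h}{3} = \frac{5}{3} - \left(- \frac{2}{3} + 2 h\right) = \frac{7}{3} - 2 h$)
$G = \frac{484}{9}$ ($G = \left(\left(\frac{7}{3} - 8\right) + 13\right)^{2} = \left(- \frac{17}{3} + 13\right)^{2} = \left(\frac{22}{3}\right)^{2} = \frac{484}{9} \approx 53.778$)
$I{\left(J \right)} = 104 + 8 J$
$k + I{\left(G \right)} = - \frac{29}{62} + \left(104 + 8 \cdot \frac{484}{9}\right) = - \frac{29}{62} + \left(104 + \frac{3872}{9}\right) = - \frac{29}{62} + \frac{4808}{9} = \frac{297835}{558}$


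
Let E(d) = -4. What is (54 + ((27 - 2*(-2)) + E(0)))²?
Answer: 6561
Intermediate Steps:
(54 + ((27 - 2*(-2)) + E(0)))² = (54 + ((27 - 2*(-2)) - 4))² = (54 + ((27 + 4) - 4))² = (54 + (31 - 4))² = (54 + 27)² = 81² = 6561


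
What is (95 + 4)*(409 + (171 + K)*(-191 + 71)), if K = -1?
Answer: -1979109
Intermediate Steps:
(95 + 4)*(409 + (171 + K)*(-191 + 71)) = (95 + 4)*(409 + (171 - 1)*(-191 + 71)) = 99*(409 + 170*(-120)) = 99*(409 - 20400) = 99*(-19991) = -1979109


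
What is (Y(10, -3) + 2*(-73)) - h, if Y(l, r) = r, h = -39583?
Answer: 39434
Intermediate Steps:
(Y(10, -3) + 2*(-73)) - h = (-3 + 2*(-73)) - 1*(-39583) = (-3 - 146) + 39583 = -149 + 39583 = 39434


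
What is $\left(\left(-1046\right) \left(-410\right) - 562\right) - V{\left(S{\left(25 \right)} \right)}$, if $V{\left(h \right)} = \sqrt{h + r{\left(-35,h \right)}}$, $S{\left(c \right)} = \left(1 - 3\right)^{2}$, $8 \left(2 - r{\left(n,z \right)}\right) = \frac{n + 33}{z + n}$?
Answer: $428298 - \frac{\sqrt{23033}}{62} \approx 4.283 \cdot 10^{5}$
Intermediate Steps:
$r{\left(n,z \right)} = 2 - \frac{33 + n}{8 \left(n + z\right)}$ ($r{\left(n,z \right)} = 2 - \frac{\left(n + 33\right) \frac{1}{z + n}}{8} = 2 - \frac{\left(33 + n\right) \frac{1}{n + z}}{8} = 2 - \frac{\frac{1}{n + z} \left(33 + n\right)}{8} = 2 - \frac{33 + n}{8 \left(n + z\right)}$)
$S{\left(c \right)} = 4$ ($S{\left(c \right)} = \left(-2\right)^{2} = 4$)
$V{\left(h \right)} = \sqrt{h + \frac{-558 + 16 h}{8 \left(-35 + h\right)}}$ ($V{\left(h \right)} = \sqrt{h + \frac{-33 + 15 \left(-35\right) + 16 h}{8 \left(-35 + h\right)}} = \sqrt{h + \frac{-33 - 525 + 16 h}{8 \left(-35 + h\right)}} = \sqrt{h + \frac{-558 + 16 h}{8 \left(-35 + h\right)}}$)
$\left(\left(-1046\right) \left(-410\right) - 562\right) - V{\left(S{\left(25 \right)} \right)} = \left(\left(-1046\right) \left(-410\right) - 562\right) - \frac{\sqrt{\frac{-279 - 528 + 4 \cdot 4^{2}}{-35 + 4}}}{2} = \left(428860 - 562\right) - \frac{\sqrt{\frac{-279 - 528 + 4 \cdot 16}{-31}}}{2} = 428298 - \frac{\sqrt{- \frac{-279 - 528 + 64}{31}}}{2} = 428298 - \frac{\sqrt{\left(- \frac{1}{31}\right) \left(-743\right)}}{2} = 428298 - \frac{\sqrt{\frac{743}{31}}}{2} = 428298 - \frac{\frac{1}{31} \sqrt{23033}}{2} = 428298 - \frac{\sqrt{23033}}{62}$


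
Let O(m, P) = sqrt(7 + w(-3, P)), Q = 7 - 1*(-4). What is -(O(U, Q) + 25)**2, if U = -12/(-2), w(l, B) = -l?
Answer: -(25 + sqrt(10))**2 ≈ -793.11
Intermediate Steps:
Q = 11 (Q = 7 + 4 = 11)
U = 6 (U = -12*(-1/2) = 6)
O(m, P) = sqrt(10) (O(m, P) = sqrt(7 - 1*(-3)) = sqrt(7 + 3) = sqrt(10))
-(O(U, Q) + 25)**2 = -(sqrt(10) + 25)**2 = -(25 + sqrt(10))**2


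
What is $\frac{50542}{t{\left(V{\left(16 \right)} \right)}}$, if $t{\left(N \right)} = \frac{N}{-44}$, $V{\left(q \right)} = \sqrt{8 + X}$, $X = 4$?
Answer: $- \frac{1111924 \sqrt{3}}{3} \approx -6.4197 \cdot 10^{5}$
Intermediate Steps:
$V{\left(q \right)} = 2 \sqrt{3}$ ($V{\left(q \right)} = \sqrt{8 + 4} = \sqrt{12} = 2 \sqrt{3}$)
$t{\left(N \right)} = - \frac{N}{44}$ ($t{\left(N \right)} = N \left(- \frac{1}{44}\right) = - \frac{N}{44}$)
$\frac{50542}{t{\left(V{\left(16 \right)} \right)}} = \frac{50542}{\left(- \frac{1}{44}\right) 2 \sqrt{3}} = \frac{50542}{\left(- \frac{1}{22}\right) \sqrt{3}} = 50542 \left(- \frac{22 \sqrt{3}}{3}\right) = - \frac{1111924 \sqrt{3}}{3}$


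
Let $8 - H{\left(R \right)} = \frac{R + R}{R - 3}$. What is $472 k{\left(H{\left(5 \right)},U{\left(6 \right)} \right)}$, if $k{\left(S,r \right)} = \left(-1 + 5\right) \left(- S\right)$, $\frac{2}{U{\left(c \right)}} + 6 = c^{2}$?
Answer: $-5664$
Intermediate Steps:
$U{\left(c \right)} = \frac{2}{-6 + c^{2}}$
$H{\left(R \right)} = 8 - \frac{2 R}{-3 + R}$ ($H{\left(R \right)} = 8 - \frac{R + R}{R - 3} = 8 - \frac{2 R}{-3 + R}$)
$k{\left(S,r \right)} = - 4 S$ ($k{\left(S,r \right)} = 4 \left(- S\right) = - 4 S$)
$472 k{\left(H{\left(5 \right)},U{\left(6 \right)} \right)} = 472 \left(- 4 \frac{6 \left(-4 + 5\right)}{-3 + 5}\right) = 472 \left(- 4 \cdot 6 \cdot \frac{1}{2} \cdot 1\right) = 472 \left(\left(-4\right) 3\right) = 472 \left(-12\right) = -5664$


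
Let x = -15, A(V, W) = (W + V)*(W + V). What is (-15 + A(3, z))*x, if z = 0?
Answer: 90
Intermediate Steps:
A(V, W) = (V + W)**2 (A(V, W) = (V + W)*(V + W) = (V + W)**2)
(-15 + A(3, z))*x = (-15 + (3 + 0)**2)*(-15) = (-15 + 3**2)*(-15) = (-15 + 9)*(-15) = -6*(-15) = 90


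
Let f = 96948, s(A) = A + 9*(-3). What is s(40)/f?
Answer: 13/96948 ≈ 0.00013409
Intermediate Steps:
s(A) = -27 + A (s(A) = A - 27 = -27 + A)
s(40)/f = (-27 + 40)/96948 = 13*(1/96948) = 13/96948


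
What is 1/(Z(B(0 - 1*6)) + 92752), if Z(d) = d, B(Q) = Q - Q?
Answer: 1/92752 ≈ 1.0781e-5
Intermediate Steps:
B(Q) = 0
1/(Z(B(0 - 1*6)) + 92752) = 1/(0 + 92752) = 1/92752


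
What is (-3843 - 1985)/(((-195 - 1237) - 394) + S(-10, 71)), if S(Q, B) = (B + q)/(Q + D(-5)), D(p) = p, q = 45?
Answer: 43710/13753 ≈ 3.1782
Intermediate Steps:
S(Q, B) = (45 + B)/(-5 + Q) (S(Q, B) = (B + 45)/(Q - 5) = (45 + B)/(-5 + Q))
(-3843 - 1985)/(((-195 - 1237) - 394) + S(-10, 71)) = (-3843 - 1985)/(((-195 - 1237) - 394) + (45 + 71)/(-5 - 10)) = -5828/((-1432 - 394) + 116/(-15)) = -5828/(-1826 - 1/15*116) = -5828/(-1826 - 116/15) = -5828/(-27506/15) = -5828*(-15/27506) = 43710/13753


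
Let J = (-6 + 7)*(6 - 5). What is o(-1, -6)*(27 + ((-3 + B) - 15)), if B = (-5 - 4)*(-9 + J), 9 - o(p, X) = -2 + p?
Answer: 972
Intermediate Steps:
J = 1 (J = 1*1 = 1)
o(p, X) = 11 - p (o(p, X) = 9 - (-2 + p) = 9 + (2 - p) = 11 - p)
B = 72 (B = (-5 - 4)*(-9 + 1) = -9*(-8) = 72)
o(-1, -6)*(27 + ((-3 + B) - 15)) = (11 - 1*(-1))*(27 + ((-3 + 72) - 15)) = (11 + 1)*(27 + (69 - 15)) = 12*(27 + 54) = 12*81 = 972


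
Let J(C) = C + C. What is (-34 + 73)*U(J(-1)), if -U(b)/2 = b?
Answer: 156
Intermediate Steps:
J(C) = 2*C
U(b) = -2*b
(-34 + 73)*U(J(-1)) = (-34 + 73)*(-4*(-1)) = 39*(-2*(-2)) = 39*4 = 156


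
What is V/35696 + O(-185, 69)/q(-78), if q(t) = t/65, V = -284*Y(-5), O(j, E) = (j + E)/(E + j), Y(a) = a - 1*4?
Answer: -20393/26772 ≈ -0.76173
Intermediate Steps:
Y(a) = -4 + a (Y(a) = a - 4 = -4 + a)
O(j, E) = 1 (O(j, E) = (E + j)/(E + j) = 1)
V = 2556 (V = -284*(-4 - 5) = -284*(-9) = 2556)
q(t) = t/65 (q(t) = t*(1/65) = t/65)
V/35696 + O(-185, 69)/q(-78) = 2556/35696 + 1/((1/65)*(-78)) = 2556*(1/35696) + 1/(-6/5) = 639/8924 + 1*(-⅚) = 639/8924 - ⅚ = -20393/26772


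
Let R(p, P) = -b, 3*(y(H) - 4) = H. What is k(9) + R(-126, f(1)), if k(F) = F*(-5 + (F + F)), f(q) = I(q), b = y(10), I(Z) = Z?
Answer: 329/3 ≈ 109.67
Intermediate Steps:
y(H) = 4 + H/3
b = 22/3 (b = 4 + (⅓)*10 = 4 + 10/3 = 22/3 ≈ 7.3333)
f(q) = q
k(F) = F*(-5 + 2*F)
R(p, P) = -22/3 (R(p, P) = -1*22/3 = -22/3)
k(9) + R(-126, f(1)) = 9*(-5 + 2*9) - 22/3 = 9*(-5 + 18) - 22/3 = 9*13 - 22/3 = 117 - 22/3 = 329/3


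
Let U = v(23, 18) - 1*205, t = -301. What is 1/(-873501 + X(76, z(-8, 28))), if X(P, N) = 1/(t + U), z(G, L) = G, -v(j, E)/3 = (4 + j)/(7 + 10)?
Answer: -8683/7584609200 ≈ -1.1448e-6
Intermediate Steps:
v(j, E) = -12/17 - 3*j/17 (v(j, E) = -3*(4 + j)/(7 + 10) = -3*(4 + j)/17 = -3*(4/17 + j/17) = -12/17 - 3*j/17)
U = -3566/17 (U = (-12/17 - 3/17*23) - 1*205 = (-12/17 - 69/17) - 205 = -81/17 - 205 = -3566/17 ≈ -209.76)
X(P, N) = -17/8683 (X(P, N) = 1/(-301 - 3566/17) = 1/(-8683/17) = -17/8683)
1/(-873501 + X(76, z(-8, 28))) = 1/(-873501 - 17/8683) = 1/(-7584609200/8683) = -8683/7584609200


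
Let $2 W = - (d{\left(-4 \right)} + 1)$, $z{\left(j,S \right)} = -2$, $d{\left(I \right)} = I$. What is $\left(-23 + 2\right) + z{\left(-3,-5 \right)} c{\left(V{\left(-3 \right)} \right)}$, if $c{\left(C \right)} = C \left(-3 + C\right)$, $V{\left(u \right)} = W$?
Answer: $- \frac{33}{2} \approx -16.5$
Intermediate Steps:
$W = \frac{3}{2}$ ($W = \frac{\left(-1\right) \left(-4 + 1\right)}{2} = \frac{\left(-1\right) \left(-3\right)}{2} = \frac{1}{2} \cdot 3 = \frac{3}{2} \approx 1.5$)
$V{\left(u \right)} = \frac{3}{2}$
$\left(-23 + 2\right) + z{\left(-3,-5 \right)} c{\left(V{\left(-3 \right)} \right)} = \left(-23 + 2\right) - 2 \frac{3 \left(-3 + \frac{3}{2}\right)}{2} = -21 - 2 \cdot \frac{3}{2} \left(- \frac{3}{2}\right) = -21 - - \frac{9}{2} = -21 + \frac{9}{2} = - \frac{33}{2}$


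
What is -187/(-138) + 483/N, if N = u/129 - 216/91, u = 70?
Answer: -194607982/741543 ≈ -262.44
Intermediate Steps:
N = -21494/11739 (N = 70/129 - 216/91 = -21494/11739 ≈ -1.8310)
-187/(-138) + 483/N = -187/(-138) + 483/(-21494/11739) = -187*(-1/138) + 483*(-11739/21494) = 187/138 - 5669937/21494 = -194607982/741543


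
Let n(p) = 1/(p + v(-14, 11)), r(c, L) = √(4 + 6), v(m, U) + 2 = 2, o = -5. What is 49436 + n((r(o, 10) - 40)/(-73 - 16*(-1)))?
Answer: 2620184/53 + 19*√10/530 ≈ 49438.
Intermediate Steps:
v(m, U) = 0 (v(m, U) = -2 + 2 = 0)
r(c, L) = √10
n(p) = 1/p (n(p) = 1/(p + 0) = 1/p)
49436 + n((r(o, 10) - 40)/(-73 - 16*(-1))) = 49436 + 1/((√10 - 40)/(-73 - 16*(-1))) = 49436 + 1/((-40 + √10)/(-73 + 16)) = 49436 + 1/((-40 + √10)/(-57)) = 49436 + 1/((-40 + √10)*(-1/57)) = 49436 + 1/(40/57 - √10/57)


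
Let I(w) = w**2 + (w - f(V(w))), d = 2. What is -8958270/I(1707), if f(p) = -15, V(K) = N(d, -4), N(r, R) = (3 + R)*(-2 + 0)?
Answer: -2986090/971857 ≈ -3.0726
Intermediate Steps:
N(r, R) = -6 - 2*R (N(r, R) = (3 + R)*(-2) = -6 - 2*R)
V(K) = 2 (V(K) = -6 - 2*(-4) = -6 + 8 = 2)
I(w) = 15 + w + w**2 (I(w) = w**2 + (w - 1*(-15)) = w**2 + (w + 15) = w**2 + (15 + w) = 15 + w + w**2)
-8958270/I(1707) = -8958270/(15 + 1707 + 1707**2) = -8958270/(15 + 1707 + 2913849) = -8958270/2915571 = -8958270*1/2915571 = -2986090/971857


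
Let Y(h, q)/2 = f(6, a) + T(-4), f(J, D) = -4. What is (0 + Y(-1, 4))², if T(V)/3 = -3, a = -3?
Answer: 676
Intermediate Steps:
T(V) = -9 (T(V) = 3*(-3) = -9)
Y(h, q) = -26 (Y(h, q) = 2*(-4 - 9) = 2*(-13) = -26)
(0 + Y(-1, 4))² = (0 - 26)² = (-26)² = 676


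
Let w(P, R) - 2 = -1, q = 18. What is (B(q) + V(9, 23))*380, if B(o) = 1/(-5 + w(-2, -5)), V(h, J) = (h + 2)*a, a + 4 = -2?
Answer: -25175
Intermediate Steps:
a = -6 (a = -4 - 2 = -6)
w(P, R) = 1 (w(P, R) = 2 - 1 = 1)
V(h, J) = -12 - 6*h (V(h, J) = (h + 2)*(-6) = (2 + h)*(-6) = -12 - 6*h)
B(o) = -1/4 (B(o) = 1/(-5 + 1) = 1/(-4) = -1/4)
(B(q) + V(9, 23))*380 = (-1/4 + (-12 - 6*9))*380 = (-1/4 + (-12 - 54))*380 = (-1/4 - 66)*380 = -265/4*380 = -25175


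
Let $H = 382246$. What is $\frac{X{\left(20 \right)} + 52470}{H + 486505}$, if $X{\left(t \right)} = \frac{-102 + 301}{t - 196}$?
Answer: $\frac{9234521}{152900176} \approx 0.060396$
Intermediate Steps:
$X{\left(t \right)} = \frac{199}{-196 + t}$
$\frac{X{\left(20 \right)} + 52470}{H + 486505} = \frac{\frac{199}{-196 + 20} + 52470}{382246 + 486505} = \frac{\frac{199}{-176} + 52470}{868751} = \left(199 \left(- \frac{1}{176}\right) + 52470\right) \frac{1}{868751} = \left(- \frac{199}{176} + 52470\right) \frac{1}{868751} = \frac{9234521}{176} \cdot \frac{1}{868751} = \frac{9234521}{152900176}$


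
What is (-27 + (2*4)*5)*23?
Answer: 299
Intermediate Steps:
(-27 + (2*4)*5)*23 = (-27 + 8*5)*23 = (-27 + 40)*23 = 13*23 = 299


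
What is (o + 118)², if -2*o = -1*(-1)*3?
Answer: 54289/4 ≈ 13572.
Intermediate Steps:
o = -3/2 (o = -(-1*(-1))*3/2 = -3/2 ≈ -1.5000)
(o + 118)² = (-3/2 + 118)² = (233/2)² = 54289/4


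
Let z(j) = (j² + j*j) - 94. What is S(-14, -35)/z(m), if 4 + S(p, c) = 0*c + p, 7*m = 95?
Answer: -441/6722 ≈ -0.065606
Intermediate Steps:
m = 95/7 (m = (⅐)*95 = 95/7 ≈ 13.571)
S(p, c) = -4 + p (S(p, c) = -4 + (0*c + p) = -4 + (0 + p) = -4 + p)
z(j) = -94 + 2*j² (z(j) = (j² + j²) - 94 = 2*j² - 94 = -94 + 2*j²)
S(-14, -35)/z(m) = (-4 - 14)/(-94 + 2*(95/7)²) = -18/(-94 + 2*(9025/49)) = -18/(-94 + 18050/49) = -18/13444/49 = -18*49/13444 = -441/6722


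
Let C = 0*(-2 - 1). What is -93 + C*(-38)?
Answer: -93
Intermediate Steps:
C = 0 (C = 0*(-3) = 0)
-93 + C*(-38) = -93 + 0*(-38) = -93 + 0 = -93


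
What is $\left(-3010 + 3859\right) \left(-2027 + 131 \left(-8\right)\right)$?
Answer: $-2610675$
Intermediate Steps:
$\left(-3010 + 3859\right) \left(-2027 + 131 \left(-8\right)\right) = 849 \left(-2027 - 1048\right) = 849 \left(-3075\right) = -2610675$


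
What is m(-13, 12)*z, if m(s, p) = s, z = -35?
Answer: 455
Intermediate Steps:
m(-13, 12)*z = -13*(-35) = 455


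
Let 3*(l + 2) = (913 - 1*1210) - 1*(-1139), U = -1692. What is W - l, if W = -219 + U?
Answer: -6569/3 ≈ -2189.7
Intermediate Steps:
l = 836/3 (l = -2 + ((913 - 1*1210) - 1*(-1139))/3 = -2 + ((913 - 1210) + 1139)/3 = -2 + (-297 + 1139)/3 = -2 + (1/3)*842 = -2 + 842/3 = 836/3 ≈ 278.67)
W = -1911 (W = -219 - 1692 = -1911)
W - l = -1911 - 1*836/3 = -1911 - 836/3 = -6569/3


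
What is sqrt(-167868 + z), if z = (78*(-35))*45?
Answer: 3*I*sqrt(32302) ≈ 539.18*I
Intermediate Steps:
z = -122850 (z = -2730*45 = -122850)
sqrt(-167868 + z) = sqrt(-167868 - 122850) = sqrt(-290718) = 3*I*sqrt(32302)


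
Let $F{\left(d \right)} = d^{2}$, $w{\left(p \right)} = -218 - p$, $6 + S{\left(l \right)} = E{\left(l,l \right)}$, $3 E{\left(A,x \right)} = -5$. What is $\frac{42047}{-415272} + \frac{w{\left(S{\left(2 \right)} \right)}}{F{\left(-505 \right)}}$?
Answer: $- \frac{3603460573}{35301580600} \approx -0.10208$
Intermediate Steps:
$E{\left(A,x \right)} = - \frac{5}{3}$ ($E{\left(A,x \right)} = \frac{1}{3} \left(-5\right) = - \frac{5}{3}$)
$S{\left(l \right)} = - \frac{23}{3}$ ($S{\left(l \right)} = -6 - \frac{5}{3} = - \frac{23}{3}$)
$\frac{42047}{-415272} + \frac{w{\left(S{\left(2 \right)} \right)}}{F{\left(-505 \right)}} = \frac{42047}{-415272} + \frac{-218 - - \frac{23}{3}}{\left(-505\right)^{2}} = 42047 \left(- \frac{1}{415272}\right) + \frac{-218 + \frac{23}{3}}{255025} = - \frac{42047}{415272} - \frac{631}{765075} = - \frac{3603460573}{35301580600}$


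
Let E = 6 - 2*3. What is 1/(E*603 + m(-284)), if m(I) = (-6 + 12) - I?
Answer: 1/290 ≈ 0.0034483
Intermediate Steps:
E = 0 (E = 6 - 6 = 0)
m(I) = 6 - I
1/(E*603 + m(-284)) = 1/(0*603 + (6 - 1*(-284))) = 1/(0 + (6 + 284)) = 1/(0 + 290) = 1/290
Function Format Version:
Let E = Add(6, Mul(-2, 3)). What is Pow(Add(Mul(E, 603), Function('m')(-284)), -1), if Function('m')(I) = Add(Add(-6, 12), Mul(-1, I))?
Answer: Rational(1, 290) ≈ 0.0034483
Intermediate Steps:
E = 0 (E = Add(6, -6) = 0)
Function('m')(I) = Add(6, Mul(-1, I))
Pow(Add(Mul(E, 603), Function('m')(-284)), -1) = Pow(Add(Mul(0, 603), Add(6, Mul(-1, -284))), -1) = Pow(Add(0, Add(6, 284)), -1) = Pow(Add(0, 290), -1) = Pow(290, -1) = Rational(1, 290)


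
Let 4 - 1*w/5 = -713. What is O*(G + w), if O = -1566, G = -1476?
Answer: -3302694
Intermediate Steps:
w = 3585 (w = 20 - 5*(-713) = 20 + 3565 = 3585)
O*(G + w) = -1566*(-1476 + 3585) = -1566*2109 = -3302694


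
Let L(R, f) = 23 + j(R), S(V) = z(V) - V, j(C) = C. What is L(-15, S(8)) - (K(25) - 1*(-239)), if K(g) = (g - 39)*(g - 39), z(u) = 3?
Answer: -427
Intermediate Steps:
K(g) = (-39 + g)² (K(g) = (-39 + g)*(-39 + g) = (-39 + g)²)
S(V) = 3 - V
L(R, f) = 23 + R
L(-15, S(8)) - (K(25) - 1*(-239)) = (23 - 15) - ((-39 + 25)² - 1*(-239)) = 8 - ((-14)² + 239) = 8 - (196 + 239) = 8 - 1*435 = 8 - 435 = -427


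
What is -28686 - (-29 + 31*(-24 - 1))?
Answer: -27882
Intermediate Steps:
-28686 - (-29 + 31*(-24 - 1)) = -28686 - (-29 + 31*(-25)) = -28686 - (-29 - 775) = -28686 - 1*(-804) = -28686 + 804 = -27882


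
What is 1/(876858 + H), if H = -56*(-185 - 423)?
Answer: 1/910906 ≈ 1.0978e-6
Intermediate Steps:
H = 34048 (H = -56*(-608) = 34048)
1/(876858 + H) = 1/(876858 + 34048) = 1/910906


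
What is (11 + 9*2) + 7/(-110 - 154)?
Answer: 7649/264 ≈ 28.973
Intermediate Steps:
(11 + 9*2) + 7/(-110 - 154) = (11 + 18) + 7/(-264) = 29 - 1/264*7 = 29 - 7/264 = 7649/264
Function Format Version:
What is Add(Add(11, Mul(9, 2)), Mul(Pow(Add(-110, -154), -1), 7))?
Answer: Rational(7649, 264) ≈ 28.973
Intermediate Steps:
Add(Add(11, Mul(9, 2)), Mul(Pow(Add(-110, -154), -1), 7)) = Add(Add(11, 18), Mul(Pow(-264, -1), 7)) = Add(29, Mul(Rational(-1, 264), 7)) = Add(29, Rational(-7, 264)) = Rational(7649, 264)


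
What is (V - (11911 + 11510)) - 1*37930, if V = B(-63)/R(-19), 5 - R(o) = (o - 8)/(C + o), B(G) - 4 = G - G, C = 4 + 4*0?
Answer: -245399/4 ≈ -61350.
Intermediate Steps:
C = 4 (C = 4 + 0 = 4)
B(G) = 4 (B(G) = 4 + (G - G) = 4 + 0 = 4)
R(o) = 5 - (-8 + o)/(4 + o) (R(o) = 5 - (o - 8)/(4 + o) = 5 - (-8 + o)/(4 + o))
V = 5/4 (V = 4/((4*(7 - 19)/(4 - 19))) = 4/((4*(-12)/(-15))) = 4/((4*(-1/15)*(-12))) = 4/(16/5) = 4*(5/16) = 5/4 ≈ 1.2500)
(V - (11911 + 11510)) - 1*37930 = (5/4 - (11911 + 11510)) - 1*37930 = (5/4 - 1*23421) - 37930 = (5/4 - 23421) - 37930 = -93679/4 - 37930 = -245399/4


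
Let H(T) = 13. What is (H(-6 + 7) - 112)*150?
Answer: -14850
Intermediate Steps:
(H(-6 + 7) - 112)*150 = (13 - 112)*150 = -99*150 = -14850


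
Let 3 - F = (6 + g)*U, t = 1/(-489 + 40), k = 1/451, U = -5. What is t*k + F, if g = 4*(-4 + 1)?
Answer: -5467474/202499 ≈ -27.000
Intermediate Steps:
k = 1/451 ≈ 0.0022173
t = -1/449 (t = 1/(-449) = -1/449 ≈ -0.0022272)
g = -12 (g = 4*(-3) = -12)
F = -27 (F = 3 - (6 - 12)*(-5) = 3 - (-6)*(-5) = 3 - 1*30 = 3 - 30 = -27)
t*k + F = -1/449*1/451 - 27 = -1/202499 - 27 = -5467474/202499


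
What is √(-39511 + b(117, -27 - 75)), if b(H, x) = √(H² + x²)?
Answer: √(-39511 + 3*√2677) ≈ 198.38*I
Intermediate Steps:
√(-39511 + b(117, -27 - 75)) = √(-39511 + √(117² + (-27 - 75)²)) = √(-39511 + √(13689 + (-102)²)) = √(-39511 + √(13689 + 10404)) = √(-39511 + √24093) = √(-39511 + 3*√2677)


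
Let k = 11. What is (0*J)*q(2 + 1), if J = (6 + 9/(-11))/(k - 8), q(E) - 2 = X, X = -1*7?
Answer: 0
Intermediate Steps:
X = -7
q(E) = -5 (q(E) = 2 - 7 = -5)
J = 19/11 (J = (6 + 9/(-11))/(11 - 8) = (6 + 9*(-1/11))/3 = (6 - 9/11)*(⅓) = (57/11)*(⅓) = 19/11 ≈ 1.7273)
(0*J)*q(2 + 1) = (0*(19/11))*(-5) = 0*(-5) = 0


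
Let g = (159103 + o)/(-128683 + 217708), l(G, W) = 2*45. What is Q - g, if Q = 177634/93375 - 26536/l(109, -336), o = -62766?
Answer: -10862834569/36945375 ≈ -294.02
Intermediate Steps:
l(G, W) = 90
g = 96337/89025 (g = (159103 - 62766)/(-128683 + 217708) = 96337/89025 ≈ 1.0821)
Q = -3039274/10375 (Q = 177634/93375 - 26536/90 = 177634*(1/93375) - 26536*1/90 = 177634/93375 - 13268/45 = -3039274/10375 ≈ -292.94)
Q - g = -3039274/10375 - 1*96337/89025 = -3039274/10375 - 96337/89025 = -10862834569/36945375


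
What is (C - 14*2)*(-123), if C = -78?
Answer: 13038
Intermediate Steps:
(C - 14*2)*(-123) = (-78 - 14*2)*(-123) = (-78 - 28)*(-123) = -106*(-123) = 13038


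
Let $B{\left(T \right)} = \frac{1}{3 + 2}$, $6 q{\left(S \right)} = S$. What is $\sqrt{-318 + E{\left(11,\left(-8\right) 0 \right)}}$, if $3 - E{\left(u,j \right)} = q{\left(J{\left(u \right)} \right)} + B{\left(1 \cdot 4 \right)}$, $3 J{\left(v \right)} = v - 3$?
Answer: $\frac{2 i \sqrt{17755}}{15} \approx 17.766 i$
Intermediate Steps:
$J{\left(v \right)} = -1 + \frac{v}{3}$ ($J{\left(v \right)} = \frac{v - 3}{3} = \frac{-3 + v}{3} = -1 + \frac{v}{3}$)
$q{\left(S \right)} = \frac{S}{6}$
$B{\left(T \right)} = \frac{1}{5}$
$E{\left(u,j \right)} = \frac{89}{30} - \frac{u}{18}$ ($E{\left(u,j \right)} = 3 - \left(\frac{-1 + \frac{u}{3}}{6} + \frac{1}{5}\right) = 3 - \left(\left(- \frac{1}{6} + \frac{u}{18}\right) + \frac{1}{5}\right) = 3 - \left(\frac{1}{30} + \frac{u}{18}\right) = \frac{89}{30} - \frac{u}{18}$)
$\sqrt{-318 + E{\left(11,\left(-8\right) 0 \right)}} = \sqrt{-318 + \left(\frac{89}{30} - \frac{11}{18}\right)} = \sqrt{-318 + \frac{106}{45}} = \sqrt{- \frac{14204}{45}} = \frac{2 i \sqrt{17755}}{15}$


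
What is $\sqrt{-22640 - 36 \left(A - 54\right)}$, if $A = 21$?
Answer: $2 i \sqrt{5363} \approx 146.47 i$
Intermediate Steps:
$\sqrt{-22640 - 36 \left(A - 54\right)} = \sqrt{-22640 - 36 \left(21 - 54\right)} = \sqrt{-22640 - -1188} = \sqrt{-22640 + 1188} = \sqrt{-21452} = 2 i \sqrt{5363}$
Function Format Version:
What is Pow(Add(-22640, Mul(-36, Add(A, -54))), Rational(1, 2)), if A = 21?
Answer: Mul(2, I, Pow(5363, Rational(1, 2))) ≈ Mul(146.47, I)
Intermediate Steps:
Pow(Add(-22640, Mul(-36, Add(A, -54))), Rational(1, 2)) = Pow(Add(-22640, Mul(-36, Add(21, -54))), Rational(1, 2)) = Pow(Add(-22640, Mul(-36, -33)), Rational(1, 2)) = Pow(Add(-22640, 1188), Rational(1, 2)) = Pow(-21452, Rational(1, 2)) = Mul(2, I, Pow(5363, Rational(1, 2)))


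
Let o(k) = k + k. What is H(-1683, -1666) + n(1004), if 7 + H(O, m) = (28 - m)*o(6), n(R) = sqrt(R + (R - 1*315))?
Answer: 20321 + sqrt(1693) ≈ 20362.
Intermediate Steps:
o(k) = 2*k
n(R) = sqrt(-315 + 2*R) (n(R) = sqrt(R + (R - 315)) = sqrt(R + (-315 + R)) = sqrt(-315 + 2*R))
H(O, m) = 329 - 12*m (H(O, m) = -7 + (28 - m)*(2*6) = -7 + (28 - m)*12 = -7 + (336 - 12*m) = 329 - 12*m)
H(-1683, -1666) + n(1004) = (329 - 12*(-1666)) + sqrt(-315 + 2*1004) = (329 + 19992) + sqrt(-315 + 2008) = 20321 + sqrt(1693)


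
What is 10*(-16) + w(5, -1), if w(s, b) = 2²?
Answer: -156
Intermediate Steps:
w(s, b) = 4
10*(-16) + w(5, -1) = 10*(-16) + 4 = -160 + 4 = -156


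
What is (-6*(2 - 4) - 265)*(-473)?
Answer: 119669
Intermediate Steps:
(-6*(2 - 4) - 265)*(-473) = (-6*(-2) - 265)*(-473) = (12 - 265)*(-473) = -253*(-473) = 119669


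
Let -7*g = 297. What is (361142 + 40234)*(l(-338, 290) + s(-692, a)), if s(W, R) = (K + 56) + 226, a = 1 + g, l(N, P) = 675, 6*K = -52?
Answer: 380638240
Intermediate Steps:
g = -297/7 (g = -⅐*297 = -297/7 ≈ -42.429)
K = -26/3 (K = (⅙)*(-52) = -26/3 ≈ -8.6667)
a = -290/7 (a = 1 - 297/7 = -290/7 ≈ -41.429)
s(W, R) = 820/3 (s(W, R) = (-26/3 + 56) + 226 = 142/3 + 226 = 820/3)
(361142 + 40234)*(l(-338, 290) + s(-692, a)) = (361142 + 40234)*(675 + 820/3) = 401376*(2845/3) = 380638240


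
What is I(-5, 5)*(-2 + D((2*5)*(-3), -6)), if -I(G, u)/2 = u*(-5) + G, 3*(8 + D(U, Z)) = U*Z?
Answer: 3000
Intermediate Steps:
D(U, Z) = -8 + U*Z/3 (D(U, Z) = -8 + (U*Z)/3 = -8 + U*Z/3)
I(G, u) = -2*G + 10*u (I(G, u) = -2*(u*(-5) + G) = -2*(-5*u + G) = -2*(G - 5*u) = -2*G + 10*u)
I(-5, 5)*(-2 + D((2*5)*(-3), -6)) = (-2*(-5) + 10*5)*(-2 + (-8 + (1/3)*((2*5)*(-3))*(-6))) = (10 + 50)*(-2 + (-8 + (1/3)*(10*(-3))*(-6))) = 60*(-2 + (-8 + (1/3)*(-30)*(-6))) = 60*(-2 + (-8 + 60)) = 60*(-2 + 52) = 60*50 = 3000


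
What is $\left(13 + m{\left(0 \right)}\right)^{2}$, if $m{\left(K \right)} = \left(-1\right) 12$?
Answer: $1$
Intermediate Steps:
$m{\left(K \right)} = -12$
$\left(13 + m{\left(0 \right)}\right)^{2} = \left(13 - 12\right)^{2} = 1^{2} = 1$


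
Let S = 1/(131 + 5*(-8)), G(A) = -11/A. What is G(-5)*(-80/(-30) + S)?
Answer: 8041/1365 ≈ 5.8908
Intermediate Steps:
S = 1/91 (S = 1/(131 - 40) = 1/91 ≈ 0.010989)
G(-5)*(-80/(-30) + S) = (-11/(-5))*(-80/(-30) + 1/91) = (-11*(-⅕))*(-80*(-1/30) + 1/91) = 11*(8/3 + 1/91)/5 = (11/5)*(731/273) = 8041/1365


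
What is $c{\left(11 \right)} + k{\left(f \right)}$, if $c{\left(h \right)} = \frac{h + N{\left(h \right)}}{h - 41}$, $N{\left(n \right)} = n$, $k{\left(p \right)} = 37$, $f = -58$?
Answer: $\frac{544}{15} \approx 36.267$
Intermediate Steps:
$c{\left(h \right)} = \frac{2 h}{-41 + h}$ ($c{\left(h \right)} = \frac{h + h}{h - 41} = \frac{2 h}{-41 + h}$)
$c{\left(11 \right)} + k{\left(f \right)} = 2 \cdot 11 \frac{1}{-41 + 11} + 37 = 2 \cdot 11 \frac{1}{-30} + 37 = 2 \cdot 11 \left(- \frac{1}{30}\right) + 37 = - \frac{11}{15} + 37 = \frac{544}{15}$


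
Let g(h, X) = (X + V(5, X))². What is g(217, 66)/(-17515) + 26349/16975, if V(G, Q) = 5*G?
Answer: 64186552/59463425 ≈ 1.0794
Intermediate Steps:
g(h, X) = (25 + X)² (g(h, X) = (X + 5*5)² = (X + 25)² = (25 + X)²)
g(217, 66)/(-17515) + 26349/16975 = (25 + 66)²/(-17515) + 26349/16975 = 91²*(-1/17515) + 26349*(1/16975) = 8281*(-1/17515) + 26349/16975 = -8281/17515 + 26349/16975 = 64186552/59463425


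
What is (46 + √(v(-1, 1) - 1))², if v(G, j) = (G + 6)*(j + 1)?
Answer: 2401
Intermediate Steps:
v(G, j) = (1 + j)*(6 + G) (v(G, j) = (6 + G)*(1 + j) = (1 + j)*(6 + G))
(46 + √(v(-1, 1) - 1))² = (46 + √((6 - 1 + 6*1 - 1*1) - 1))² = (46 + √((6 - 1 + 6 - 1) - 1))² = (46 + √(10 - 1))² = (46 + √9)² = (46 + 3)² = 49² = 2401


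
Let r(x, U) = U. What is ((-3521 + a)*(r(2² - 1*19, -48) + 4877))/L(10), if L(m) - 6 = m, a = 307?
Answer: -7760203/8 ≈ -9.7003e+5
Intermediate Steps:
L(m) = 6 + m
((-3521 + a)*(r(2² - 1*19, -48) + 4877))/L(10) = ((-3521 + 307)*(-48 + 4877))/(6 + 10) = -3214*4829/16 = -15520406*1/16 = -7760203/8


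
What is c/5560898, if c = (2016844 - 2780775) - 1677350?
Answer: -2441281/5560898 ≈ -0.43901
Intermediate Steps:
c = -2441281 (c = -763931 - 1677350 = -2441281)
c/5560898 = -2441281/5560898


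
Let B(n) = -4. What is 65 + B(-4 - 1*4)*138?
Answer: -487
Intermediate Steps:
65 + B(-4 - 1*4)*138 = 65 - 4*138 = 65 - 552 = -487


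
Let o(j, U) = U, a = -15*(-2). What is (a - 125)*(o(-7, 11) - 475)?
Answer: 44080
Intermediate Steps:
a = 30
(a - 125)*(o(-7, 11) - 475) = (30 - 125)*(11 - 475) = -95*(-464) = 44080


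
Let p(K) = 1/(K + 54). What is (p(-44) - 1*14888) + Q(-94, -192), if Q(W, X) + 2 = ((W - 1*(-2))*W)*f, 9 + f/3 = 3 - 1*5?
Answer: -3002739/10 ≈ -3.0027e+5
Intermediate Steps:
f = -33 (f = -27 + 3*(3 - 1*5) = -27 + 3*(3 - 5) = -27 + 3*(-2) = -27 - 6 = -33)
p(K) = 1/(54 + K)
Q(W, X) = -2 - 33*W*(2 + W) (Q(W, X) = -2 + ((W - 1*(-2))*W)*(-33) = -2 + ((W + 2)*W)*(-33) = -2 + ((2 + W)*W)*(-33) = -2 + (W*(2 + W))*(-33) = -2 - 33*W*(2 + W))
(p(-44) - 1*14888) + Q(-94, -192) = (1/(54 - 44) - 1*14888) + (-2 - 66*(-94) - 33*(-94)**2) = (1/10 - 14888) + (-2 + 6204 - 33*8836) = (1/10 - 14888) + (-2 + 6204 - 291588) = -148879/10 - 285386 = -3002739/10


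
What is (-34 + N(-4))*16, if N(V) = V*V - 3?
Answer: -336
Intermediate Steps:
N(V) = -3 + V**2 (N(V) = V**2 - 3 = -3 + V**2)
(-34 + N(-4))*16 = (-34 + (-3 + (-4)**2))*16 = (-34 + (-3 + 16))*16 = (-34 + 13)*16 = -21*16 = -336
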